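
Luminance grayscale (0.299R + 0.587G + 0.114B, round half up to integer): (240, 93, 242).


Gray = 0.299×R + 0.587×G + 0.114×B
Gray = 0.299×240 + 0.587×93 + 0.114×242
Gray = 71.760 + 54.591 + 27.588
Gray = 153.939 → round half up → 154
Gray = 154


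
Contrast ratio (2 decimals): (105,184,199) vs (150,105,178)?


Linearize each sRGB channel c=v/255: c/12.92 if c ≤ 0.04045 else ((c+0.055)/1.055)^2.4
L = 0.2126×R_lin + 0.7152×G_lin + 0.0722×B_lin
Color 1 (105,184,199):
  R=105: 105/255≈0.4118 > 0.04045 → ((0.4118+0.055)/1.055)^2.4 ≈ 0.14126
  G=184: 184/255≈0.7216 > 0.04045 → ((0.7216+0.055)/1.055)^2.4 ≈ 0.47932
  B=199: 199/255≈0.7804 > 0.04045 → ((0.7804+0.055)/1.055)^2.4 ≈ 0.57112
  L1 = 0.2126×0.14126 + 0.7152×0.47932 + 0.0722×0.57112 ≈ 0.41408
Color 2 (150,105,178):
  R=150: 150/255≈0.5882 > 0.04045 → ((0.5882+0.055)/1.055)^2.4 ≈ 0.30499
  G=105: 105/255≈0.4118 > 0.04045 → ((0.4118+0.055)/1.055)^2.4 ≈ 0.14126
  B=178: 178/255≈0.6980 > 0.04045 → ((0.6980+0.055)/1.055)^2.4 ≈ 0.44520
  L2 = 0.2126×0.30499 + 0.7152×0.14126 + 0.0722×0.44520 ≈ 0.19802
Lighter = 0.41408, Darker = 0.19802
Ratio = (L_lighter + 0.05) / (L_darker + 0.05)
Ratio = (0.41408 + 0.05) / (0.19802 + 0.05) = 0.46408 / 0.24802 ≈ 1.8712
Ratio ≈ 1.87:1


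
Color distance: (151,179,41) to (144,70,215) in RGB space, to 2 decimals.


d = √[(R₁-R₂)² + (G₁-G₂)² + (B₁-B₂)²]
d = √[(151-144)² + (179-70)² + (41-215)²]
d = √[49 + 11881 + 30276]
d = √42206
d ≈ 205.44


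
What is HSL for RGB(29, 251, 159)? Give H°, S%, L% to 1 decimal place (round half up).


Normalize: R'=29/255≈0.1137, G'=251/255≈0.9843, B'=159/255≈0.6235
Max=251/255, Min=29/255, Δ=Max-Min=222/255
L = (Max+Min)/2 = (251+29)/510 = 280/510 = 0.54901… → L = 54.9%
L > 0.5 → S = Δ/(2-Max-Min) = 222/(510-251-29) = 222/230 = 0.96521… → S = 96.5%
(the 1/255 factors cancel in S and H, so raw channel differences can be used)
Max is G' → H = 60 × ((B-R)/Δ + 2) = 60 × ((159-29)/222 + 2)
  130/222 + 2 = 0.5855… + 2 = 2.5855…
  H = 60 × 2.5855… = 155.135…° → H = 155.1°
= HSL(155.1°, 96.5%, 54.9%)


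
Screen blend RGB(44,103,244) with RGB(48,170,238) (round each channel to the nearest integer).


Screen: C = 255 - (255-A)×(255-B)/255, rounded to nearest integer
R: 255 - (255-44)×(255-48)/255 = 255 - 43677/255 ≈ 255 - 171.282 = 83.718 → 84
G: 255 - (255-103)×(255-170)/255 = 255 - 12920/255 ≈ 255 - 50.667 = 204.333 → 204
B: 255 - (255-244)×(255-238)/255 = 255 - 187/255 ≈ 255 - 0.733 = 254.267 → 254
= RGB(84, 204, 254)


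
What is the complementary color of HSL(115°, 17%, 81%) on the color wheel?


Complement = opposite side of color wheel = hue + 180°
H' = (115 + 180) mod 360 = 295°
S and L unchanged.
= HSL(295°, 17%, 81%)


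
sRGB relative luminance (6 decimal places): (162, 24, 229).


Linearize each channel (sRGB transfer function): c = v/255; c_lin = c/12.92 if c ≤ 0.04045, else ((c+0.055)/1.055)^2.4
  R: 162/255 ≈ 0.635294 > 0.04045 → ((0.635294+0.055)/1.055)^2.4 ≈ 0.361307
  G: 24/255 ≈ 0.094118 > 0.04045 → ((0.094118+0.055)/1.055)^2.4 ≈ 0.009134
  B: 229/255 ≈ 0.898039 > 0.04045 → ((0.898039+0.055)/1.055)^2.4 ≈ 0.783538
R_lin = 0.361307, G_lin = 0.009134, B_lin = 0.783538
L = 0.2126×R + 0.7152×G + 0.0722×B
L = 0.2126×0.361307 + 0.7152×0.009134 + 0.0722×0.783538
L ≈ 0.139918


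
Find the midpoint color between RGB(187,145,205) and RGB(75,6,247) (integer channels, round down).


Midpoint: each channel = ⌊(C₁+C₂)/2⌋
R: ⌊(187+75)/2⌋ = 131
G: ⌊(145+6)/2⌋ = 75
B: ⌊(205+247)/2⌋ = 226
= RGB(131, 75, 226)


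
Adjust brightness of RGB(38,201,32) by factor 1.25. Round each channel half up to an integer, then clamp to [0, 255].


Multiply each channel by 1.25, round half up, clamp to [0, 255]
R: 38×1.25 = 47.5 → round → 48
G: 201×1.25 = 251.25 → round → 251
B: 32×1.25 = 40
= RGB(48, 251, 40)


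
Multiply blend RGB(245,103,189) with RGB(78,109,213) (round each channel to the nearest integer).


Multiply: C = A×B/255, rounded to nearest integer
R: 245×78/255 = 19110/255 ≈ 74.941 → 75
G: 103×109/255 = 11227/255 ≈ 44.027 → 44
B: 189×213/255 = 40257/255 ≈ 157.871 → 158
= RGB(75, 44, 158)


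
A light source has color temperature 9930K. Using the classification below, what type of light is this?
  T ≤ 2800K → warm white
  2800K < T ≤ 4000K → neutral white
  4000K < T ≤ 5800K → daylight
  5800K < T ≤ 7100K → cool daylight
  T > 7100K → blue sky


Temperature: 9930K
9930K > 7100K → blue sky
Classification: blue sky


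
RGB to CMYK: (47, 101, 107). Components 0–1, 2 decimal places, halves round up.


R'=47/255≈0.1843, G'=101/255≈0.3961, B'=107/255≈0.4196
K = 1 - max(R',G',B') = 1 - 107/255 = 148/255 = 0.58039… → 0.58
(1-R'-K)/(1-K) simplifies to (max-R)/max with max = 107:
C = (107-47)/107 = 60/107 = 0.56074… → 0.56
M = (107-101)/107 = 6/107 = 0.05607… → 0.06
Y = (107-107)/107 = 0/107 = 0 → 0.00
= CMYK(0.56, 0.06, 0.00, 0.58)


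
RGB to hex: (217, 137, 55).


R = 217 → D9 (hex)
G = 137 → 89 (hex)
B = 55 → 37 (hex)
Hex = #D98937


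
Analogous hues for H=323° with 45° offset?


Base hue: 323°
Left analog: (323 - 45) mod 360 = 278°
Right analog: (323 + 45) mod 360 = 8°
Analogous hues = 278° and 8°


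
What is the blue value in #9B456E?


Color: #9B456E
R = 9B = 155
G = 45 = 69
B = 6E = 110
Blue = 110


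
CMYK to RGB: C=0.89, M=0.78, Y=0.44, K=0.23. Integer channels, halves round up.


R = 255 × (1-C) × (1-K) = 255 × 0.11 × 0.77 = 21.5985 → 22
G = 255 × (1-M) × (1-K) = 255 × 0.22 × 0.77 = 43.197 → 43
B = 255 × (1-Y) × (1-K) = 255 × 0.56 × 0.77 = 109.956 → 110
= RGB(22, 43, 110)


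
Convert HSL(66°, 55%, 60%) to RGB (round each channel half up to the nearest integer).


H=66°, S=0.55, L=0.60
C = (1-|2L-1|)×S = (1-|0.20|)×0.55 = 0.44
H' = H/60 = 66/60 ≈ 1.1000; X = C×(1-|H' mod 2 - 1|) = 0.396
m = L - C/2 = 0.60 - 0.22 = 0.38
Sector ⌊H'⌋ = 1 → (R',G',B') = (0.396, 0.44, 0.0)
RGB = ((R'+m)×255, (G'+m)×255, (B'+m)×255) = (197.88, 209.1, 96.9)
Round half up → RGB(198, 209, 97)


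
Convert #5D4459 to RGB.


5D → 93 (R)
44 → 68 (G)
59 → 89 (B)
= RGB(93, 68, 89)


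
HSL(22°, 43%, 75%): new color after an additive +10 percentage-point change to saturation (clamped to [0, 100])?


Original S = 43%
Adjustment = +10 percentage points
New S = 43 + (10) = 53
Clamp to [0, 100] → 53
= HSL(22°, 53%, 75%)


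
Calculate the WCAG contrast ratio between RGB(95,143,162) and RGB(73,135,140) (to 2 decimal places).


Linearize each sRGB channel c=v/255: c/12.92 if c ≤ 0.04045 else ((c+0.055)/1.055)^2.4
L = 0.2126×R_lin + 0.7152×G_lin + 0.0722×B_lin
Color 1 (95,143,162):
  R=95: 95/255≈0.3725 > 0.04045 → ((0.3725+0.055)/1.055)^2.4 ≈ 0.11444
  G=143: 143/255≈0.5608 > 0.04045 → ((0.5608+0.055)/1.055)^2.4 ≈ 0.27468
  B=162: 162/255≈0.6353 > 0.04045 → ((0.6353+0.055)/1.055)^2.4 ≈ 0.36131
  L1 = 0.2126×0.11444 + 0.7152×0.27468 + 0.0722×0.36131 ≈ 0.24686
Color 2 (73,135,140):
  R=73: 73/255≈0.2863 > 0.04045 → ((0.2863+0.055)/1.055)^2.4 ≈ 0.06663
  G=135: 135/255≈0.5294 > 0.04045 → ((0.5294+0.055)/1.055)^2.4 ≈ 0.24228
  B=140: 140/255≈0.5490 > 0.04045 → ((0.5490+0.055)/1.055)^2.4 ≈ 0.26225
  L2 = 0.2126×0.06663 + 0.7152×0.24228 + 0.0722×0.26225 ≈ 0.20638
Lighter = 0.24686, Darker = 0.20638
Ratio = (L_lighter + 0.05) / (L_darker + 0.05)
Ratio = (0.24686 + 0.05) / (0.20638 + 0.05) = 0.29686 / 0.25638 ≈ 1.1579
Ratio ≈ 1.16:1


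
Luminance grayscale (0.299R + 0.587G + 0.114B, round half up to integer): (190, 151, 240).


Gray = 0.299×R + 0.587×G + 0.114×B
Gray = 0.299×190 + 0.587×151 + 0.114×240
Gray = 56.810 + 88.637 + 27.360
Gray = 172.807 → round half up → 173
Gray = 173


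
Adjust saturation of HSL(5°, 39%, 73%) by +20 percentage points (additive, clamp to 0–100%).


Original S = 39%
Adjustment = +20 percentage points
New S = 39 + (20) = 59
Clamp to [0, 100] → 59
= HSL(5°, 59%, 73%)


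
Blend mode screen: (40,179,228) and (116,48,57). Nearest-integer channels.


Screen: C = 255 - (255-A)×(255-B)/255, rounded to nearest integer
R: 255 - (255-40)×(255-116)/255 = 255 - 29885/255 ≈ 255 - 117.196 = 137.804 → 138
G: 255 - (255-179)×(255-48)/255 = 255 - 15732/255 ≈ 255 - 61.694 = 193.306 → 193
B: 255 - (255-228)×(255-57)/255 = 255 - 5346/255 ≈ 255 - 20.965 = 234.035 → 234
= RGB(138, 193, 234)


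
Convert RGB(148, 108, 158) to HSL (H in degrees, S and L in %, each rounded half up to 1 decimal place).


Normalize: R'=148/255≈0.5804, G'=108/255≈0.4235, B'=158/255≈0.6196
Max=158/255, Min=108/255, Δ=Max-Min=50/255
L = (Max+Min)/2 = (158+108)/510 = 266/510 = 0.52156… → L = 52.2%
L > 0.5 → S = Δ/(2-Max-Min) = 50/(510-158-108) = 50/244 = 0.20491… → S = 20.5%
(the 1/255 factors cancel in S and H, so raw channel differences can be used)
Max is B' → H = 60 × ((R-G)/Δ + 4) = 60 × ((148-108)/50 + 4)
  40/50 + 4 = 0.8 + 4 = 4.8
  H = 60 × 4.8 = 288° → H = 288.0°
= HSL(288.0°, 20.5%, 52.2%)


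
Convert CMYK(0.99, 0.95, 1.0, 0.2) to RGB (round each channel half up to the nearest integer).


R = 255 × (1-C) × (1-K) = 255 × 0.01 × 0.80 = 2.04 → 2
G = 255 × (1-M) × (1-K) = 255 × 0.05 × 0.80 = 10.2 → 10
B = 255 × (1-Y) × (1-K) = 255 × 0.00 × 0.80 = 0
= RGB(2, 10, 0)


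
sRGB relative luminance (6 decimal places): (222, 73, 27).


Linearize each channel (sRGB transfer function): c = v/255; c_lin = c/12.92 if c ≤ 0.04045, else ((c+0.055)/1.055)^2.4
  R: 222/255 ≈ 0.870588 > 0.04045 → ((0.870588+0.055)/1.055)^2.4 ≈ 0.730461
  G: 73/255 ≈ 0.286275 > 0.04045 → ((0.286275+0.055)/1.055)^2.4 ≈ 0.066626
  B: 27/255 ≈ 0.105882 > 0.04045 → ((0.105882+0.055)/1.055)^2.4 ≈ 0.010960
R_lin = 0.730461, G_lin = 0.066626, B_lin = 0.010960
L = 0.2126×R + 0.7152×G + 0.0722×B
L = 0.2126×0.730461 + 0.7152×0.066626 + 0.0722×0.010960
L ≈ 0.203738


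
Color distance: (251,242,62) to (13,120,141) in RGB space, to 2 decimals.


d = √[(R₁-R₂)² + (G₁-G₂)² + (B₁-B₂)²]
d = √[(251-13)² + (242-120)² + (62-141)²]
d = √[56644 + 14884 + 6241]
d = √77769
d ≈ 278.87


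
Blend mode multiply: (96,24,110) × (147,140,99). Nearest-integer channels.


Multiply: C = A×B/255, rounded to nearest integer
R: 96×147/255 = 14112/255 ≈ 55.341 → 55
G: 24×140/255 = 3360/255 ≈ 13.176 → 13
B: 110×99/255 = 10890/255 ≈ 42.706 → 43
= RGB(55, 13, 43)


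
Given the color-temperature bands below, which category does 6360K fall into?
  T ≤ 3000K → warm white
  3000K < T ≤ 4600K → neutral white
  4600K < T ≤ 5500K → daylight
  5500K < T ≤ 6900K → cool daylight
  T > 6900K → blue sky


Temperature: 6360K
5500K < 6360K ≤ 6900K → cool daylight
Classification: cool daylight


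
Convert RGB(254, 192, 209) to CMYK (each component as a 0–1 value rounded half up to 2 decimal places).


R'=254/255≈0.9961, G'=192/255≈0.7529, B'=209/255≈0.8196
K = 1 - max(R',G',B') = 1 - 254/255 = 1/255 = 0.00392… → 0.00
(1-R'-K)/(1-K) simplifies to (max-R)/max with max = 254:
C = (254-254)/254 = 0/254 = 0 → 0.00
M = (254-192)/254 = 62/254 = 0.24409… → 0.24
Y = (254-209)/254 = 45/254 = 0.17716… → 0.18
= CMYK(0.00, 0.24, 0.18, 0.00)


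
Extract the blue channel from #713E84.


Color: #713E84
R = 71 = 113
G = 3E = 62
B = 84 = 132
Blue = 132


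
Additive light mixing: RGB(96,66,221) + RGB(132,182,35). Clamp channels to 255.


Additive: each channel = min(255, C₁+C₂)
R: 96+132 = 228 → 228
G: 66+182 = 248 → 248
B: 221+35 = 256 → 255
= RGB(228, 248, 255)


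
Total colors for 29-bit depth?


Colors = 2^bits = 2^29
= 536,870,912 colors


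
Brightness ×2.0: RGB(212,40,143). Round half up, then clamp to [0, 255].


Multiply each channel by 2.0, round half up, clamp to [0, 255]
R: 212×2.0 = 424 → clamp → 255
G: 40×2.0 = 80
B: 143×2.0 = 286 → clamp → 255
= RGB(255, 80, 255)


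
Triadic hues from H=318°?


Triadic: equally spaced at 120° intervals
H1 = 318°
H2 = (318 + 120) mod 360 = 78°
H3 = (318 + 240) mod 360 = 198°
Triadic = 318°, 78°, 198°


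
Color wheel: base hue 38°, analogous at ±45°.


Base hue: 38°
Left analog: (38 - 45) mod 360 = 353°
Right analog: (38 + 45) mod 360 = 83°
Analogous hues = 353° and 83°


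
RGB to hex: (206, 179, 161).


R = 206 → CE (hex)
G = 179 → B3 (hex)
B = 161 → A1 (hex)
Hex = #CEB3A1


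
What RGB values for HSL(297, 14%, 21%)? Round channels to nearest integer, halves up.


H=297°, S=0.14, L=0.21
C = (1-|2L-1|)×S = (1-|-0.58|)×0.14 = 0.0588
H' = H/60 = 297/60 ≈ 4.9500; X = C×(1-|H' mod 2 - 1|) = 0.05586
m = L - C/2 = 0.21 - 0.0294 = 0.1806
Sector ⌊H'⌋ = 4 → (R',G',B') = (0.05586, 0.0, 0.0588)
RGB = ((R'+m)×255, (G'+m)×255, (B'+m)×255) = (60.2973, 46.053, 61.047)
Round half up → RGB(60, 46, 61)


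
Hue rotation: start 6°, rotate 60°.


New hue = (H + rotation) mod 360
New hue = (6 + 60) mod 360
= 66 mod 360
= 66°


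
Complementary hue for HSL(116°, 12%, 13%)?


Complement = opposite side of color wheel = hue + 180°
H' = (116 + 180) mod 360 = 296°
S and L unchanged.
= HSL(296°, 12%, 13%)


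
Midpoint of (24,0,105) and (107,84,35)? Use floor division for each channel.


Midpoint: each channel = ⌊(C₁+C₂)/2⌋
R: ⌊(24+107)/2⌋ = 65
G: ⌊(0+84)/2⌋ = 42
B: ⌊(105+35)/2⌋ = 70
= RGB(65, 42, 70)


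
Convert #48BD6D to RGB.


48 → 72 (R)
BD → 189 (G)
6D → 109 (B)
= RGB(72, 189, 109)


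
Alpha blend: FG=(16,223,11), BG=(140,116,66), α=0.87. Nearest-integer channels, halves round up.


C = α×F + (1-α)×B, with 1-α = 0.13
R: 0.87×16 + 0.13×140 = 13.92 + 18.20 = 32.12 → 32
G: 0.87×223 + 0.13×116 = 194.01 + 15.08 = 209.09 → 209
B: 0.87×11 + 0.13×66 = 9.57 + 8.58 = 18.15 → 18
= RGB(32, 209, 18)


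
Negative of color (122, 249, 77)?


Invert: (255-R, 255-G, 255-B)
R: 255-122 = 133
G: 255-249 = 6
B: 255-77 = 178
= RGB(133, 6, 178)


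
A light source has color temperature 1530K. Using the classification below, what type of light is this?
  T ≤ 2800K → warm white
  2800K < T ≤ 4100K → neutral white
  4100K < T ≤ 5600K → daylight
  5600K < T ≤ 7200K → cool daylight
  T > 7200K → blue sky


Temperature: 1530K
1530K ≤ 2800K → warm white
Classification: warm white


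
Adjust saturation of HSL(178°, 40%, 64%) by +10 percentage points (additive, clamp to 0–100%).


Original S = 40%
Adjustment = +10 percentage points
New S = 40 + (10) = 50
Clamp to [0, 100] → 50
= HSL(178°, 50%, 64%)


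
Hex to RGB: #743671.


74 → 116 (R)
36 → 54 (G)
71 → 113 (B)
= RGB(116, 54, 113)


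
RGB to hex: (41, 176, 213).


R = 41 → 29 (hex)
G = 176 → B0 (hex)
B = 213 → D5 (hex)
Hex = #29B0D5


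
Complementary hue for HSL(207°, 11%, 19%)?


Complement = opposite side of color wheel = hue + 180°
H' = (207 + 180) mod 360 = 27°
S and L unchanged.
= HSL(27°, 11%, 19%)


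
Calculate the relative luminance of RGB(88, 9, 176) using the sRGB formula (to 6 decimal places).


Linearize each channel (sRGB transfer function): c = v/255; c_lin = c/12.92 if c ≤ 0.04045, else ((c+0.055)/1.055)^2.4
  R: 88/255 ≈ 0.345098 > 0.04045 → ((0.345098+0.055)/1.055)^2.4 ≈ 0.097587
  G: 9/255 ≈ 0.035294 ≤ 0.04045 → 0.035294/12.92 ≈ 0.002732
  B: 176/255 ≈ 0.690196 > 0.04045 → ((0.690196+0.055)/1.055)^2.4 ≈ 0.434154
R_lin = 0.097587, G_lin = 0.002732, B_lin = 0.434154
L = 0.2126×R + 0.7152×G + 0.0722×B
L = 0.2126×0.097587 + 0.7152×0.002732 + 0.0722×0.434154
L ≈ 0.054047


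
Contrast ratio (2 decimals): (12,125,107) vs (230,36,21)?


Linearize each sRGB channel c=v/255: c/12.92 if c ≤ 0.04045 else ((c+0.055)/1.055)^2.4
L = 0.2126×R_lin + 0.7152×G_lin + 0.0722×B_lin
Color 1 (12,125,107):
  R=12: 12/255≈0.0471 > 0.04045 → ((0.0471+0.055)/1.055)^2.4 ≈ 0.00368
  G=125: 125/255≈0.4902 > 0.04045 → ((0.4902+0.055)/1.055)^2.4 ≈ 0.20508
  B=107: 107/255≈0.4196 > 0.04045 → ((0.4196+0.055)/1.055)^2.4 ≈ 0.14703
  L1 = 0.2126×0.00368 + 0.7152×0.20508 + 0.0722×0.14703 ≈ 0.15807
Color 2 (230,36,21):
  R=230: 230/255≈0.9020 > 0.04045 → ((0.9020+0.055)/1.055)^2.4 ≈ 0.79130
  G=36: 36/255≈0.1412 > 0.04045 → ((0.1412+0.055)/1.055)^2.4 ≈ 0.01764
  B=21: 21/255≈0.0824 > 0.04045 → ((0.0824+0.055)/1.055)^2.4 ≈ 0.00750
  L2 = 0.2126×0.79130 + 0.7152×0.01764 + 0.0722×0.00750 ≈ 0.18139
Lighter = 0.18139, Darker = 0.15807
Ratio = (L_lighter + 0.05) / (L_darker + 0.05)
Ratio = (0.18139 + 0.05) / (0.15807 + 0.05) = 0.23139 / 0.20807 ≈ 1.1121
Ratio ≈ 1.11:1


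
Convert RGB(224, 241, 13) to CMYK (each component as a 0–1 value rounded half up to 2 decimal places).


R'=224/255≈0.8784, G'=241/255≈0.9451, B'=13/255≈0.0510
K = 1 - max(R',G',B') = 1 - 241/255 = 14/255 = 0.05490… → 0.05
(1-R'-K)/(1-K) simplifies to (max-R)/max with max = 241:
C = (241-224)/241 = 17/241 = 0.07053… → 0.07
M = (241-241)/241 = 0/241 = 0 → 0.00
Y = (241-13)/241 = 228/241 = 0.94605… → 0.95
= CMYK(0.07, 0.00, 0.95, 0.05)


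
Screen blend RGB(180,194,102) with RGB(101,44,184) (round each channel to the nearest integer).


Screen: C = 255 - (255-A)×(255-B)/255, rounded to nearest integer
R: 255 - (255-180)×(255-101)/255 = 255 - 11550/255 ≈ 255 - 45.294 = 209.706 → 210
G: 255 - (255-194)×(255-44)/255 = 255 - 12871/255 ≈ 255 - 50.475 = 204.525 → 205
B: 255 - (255-102)×(255-184)/255 = 255 - 10863/255 ≈ 255 - 42.600 = 212.400 → 212
= RGB(210, 205, 212)


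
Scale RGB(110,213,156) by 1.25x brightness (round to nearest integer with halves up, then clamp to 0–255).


Multiply each channel by 1.25, round half up, clamp to [0, 255]
R: 110×1.25 = 137.5 → round → 138
G: 213×1.25 = 266.25 → round → 266 → clamp → 255
B: 156×1.25 = 195
= RGB(138, 255, 195)


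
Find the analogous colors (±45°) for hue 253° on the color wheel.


Base hue: 253°
Left analog: (253 - 45) mod 360 = 208°
Right analog: (253 + 45) mod 360 = 298°
Analogous hues = 208° and 298°


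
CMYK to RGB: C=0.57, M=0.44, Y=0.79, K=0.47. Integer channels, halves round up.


R = 255 × (1-C) × (1-K) = 255 × 0.43 × 0.53 = 58.1145 → 58
G = 255 × (1-M) × (1-K) = 255 × 0.56 × 0.53 = 75.684 → 76
B = 255 × (1-Y) × (1-K) = 255 × 0.21 × 0.53 = 28.3815 → 28
= RGB(58, 76, 28)


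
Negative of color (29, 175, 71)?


Invert: (255-R, 255-G, 255-B)
R: 255-29 = 226
G: 255-175 = 80
B: 255-71 = 184
= RGB(226, 80, 184)


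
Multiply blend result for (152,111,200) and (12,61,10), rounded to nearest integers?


Multiply: C = A×B/255, rounded to nearest integer
R: 152×12/255 = 1824/255 ≈ 7.153 → 7
G: 111×61/255 = 6771/255 ≈ 26.553 → 27
B: 200×10/255 = 2000/255 ≈ 7.843 → 8
= RGB(7, 27, 8)


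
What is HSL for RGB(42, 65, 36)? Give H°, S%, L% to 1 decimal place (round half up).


Normalize: R'=42/255≈0.1647, G'=65/255≈0.2549, B'=36/255≈0.1412
Max=65/255, Min=36/255, Δ=Max-Min=29/255
L = (Max+Min)/2 = (65+36)/510 = 101/510 = 0.19803… → L = 19.8%
L ≤ 0.5 → S = Δ/(Max+Min) = 29/(65+36) = 29/101 = 0.28712… → S = 28.7%
(the 1/255 factors cancel in S and H, so raw channel differences can be used)
Max is G' → H = 60 × ((B-R)/Δ + 2) = 60 × ((36-42)/29 + 2)
  -6/29 + 2 = -0.2068… + 2 = 1.7931…
  H = 60 × 1.7931… = 107.586…° → H = 107.6°
= HSL(107.6°, 28.7%, 19.8%)


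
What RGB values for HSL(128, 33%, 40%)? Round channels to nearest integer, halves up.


H=128°, S=0.33, L=0.40
C = (1-|2L-1|)×S = (1-|-0.20|)×0.33 = 0.264
H' = H/60 = 128/60 ≈ 2.1333; X = C×(1-|H' mod 2 - 1|) = 0.0352
m = L - C/2 = 0.40 - 0.132 = 0.268
Sector ⌊H'⌋ = 2 → (R',G',B') = (0.0, 0.264, 0.0352)
RGB = ((R'+m)×255, (G'+m)×255, (B'+m)×255) = (68.34, 135.66, 77.316)
Round half up → RGB(68, 136, 77)


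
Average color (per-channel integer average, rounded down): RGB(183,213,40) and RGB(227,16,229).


Midpoint: each channel = ⌊(C₁+C₂)/2⌋
R: ⌊(183+227)/2⌋ = 205
G: ⌊(213+16)/2⌋ = 114
B: ⌊(40+229)/2⌋ = 134
= RGB(205, 114, 134)


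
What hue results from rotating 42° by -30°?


New hue = (H + rotation) mod 360
New hue = (42 -30) mod 360
= 12 mod 360
= 12°


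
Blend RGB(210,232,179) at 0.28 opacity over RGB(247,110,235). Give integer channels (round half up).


C = α×F + (1-α)×B, with 1-α = 0.72
R: 0.28×210 + 0.72×247 = 58.80 + 177.84 = 236.64 → 237
G: 0.28×232 + 0.72×110 = 64.96 + 79.20 = 144.16 → 144
B: 0.28×179 + 0.72×235 = 50.12 + 169.20 = 219.32 → 219
= RGB(237, 144, 219)


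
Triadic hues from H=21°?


Triadic: equally spaced at 120° intervals
H1 = 21°
H2 = (21 + 120) mod 360 = 141°
H3 = (21 + 240) mod 360 = 261°
Triadic = 21°, 141°, 261°


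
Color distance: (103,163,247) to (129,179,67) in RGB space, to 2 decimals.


d = √[(R₁-R₂)² + (G₁-G₂)² + (B₁-B₂)²]
d = √[(103-129)² + (163-179)² + (247-67)²]
d = √[676 + 256 + 32400]
d = √33332
d ≈ 182.57


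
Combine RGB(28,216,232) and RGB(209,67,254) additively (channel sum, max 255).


Additive: each channel = min(255, C₁+C₂)
R: 28+209 = 237 → 237
G: 216+67 = 283 → 255
B: 232+254 = 486 → 255
= RGB(237, 255, 255)


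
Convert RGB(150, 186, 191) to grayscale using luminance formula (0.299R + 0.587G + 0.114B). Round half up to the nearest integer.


Gray = 0.299×R + 0.587×G + 0.114×B
Gray = 0.299×150 + 0.587×186 + 0.114×191
Gray = 44.850 + 109.182 + 21.774
Gray = 175.806 → round half up → 176
Gray = 176


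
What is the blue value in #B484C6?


Color: #B484C6
R = B4 = 180
G = 84 = 132
B = C6 = 198
Blue = 198


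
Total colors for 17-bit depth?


Colors = 2^bits = 2^17
= 131,072 colors


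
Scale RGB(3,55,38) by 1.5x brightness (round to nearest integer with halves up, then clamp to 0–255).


Multiply each channel by 1.5, round half up, clamp to [0, 255]
R: 3×1.5 = 4.5 → round → 5
G: 55×1.5 = 82.5 → round → 83
B: 38×1.5 = 57
= RGB(5, 83, 57)


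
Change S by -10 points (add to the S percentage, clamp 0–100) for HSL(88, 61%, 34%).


Original S = 61%
Adjustment = -10 percentage points
New S = 61 + (-10) = 51
Clamp to [0, 100] → 51
= HSL(88°, 51%, 34%)


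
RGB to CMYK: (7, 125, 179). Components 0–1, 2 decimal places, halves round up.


R'=7/255≈0.0275, G'=125/255≈0.4902, B'=179/255≈0.7020
K = 1 - max(R',G',B') = 1 - 179/255 = 76/255 = 0.29803… → 0.30
(1-R'-K)/(1-K) simplifies to (max-R)/max with max = 179:
C = (179-7)/179 = 172/179 = 0.96089… → 0.96
M = (179-125)/179 = 54/179 = 0.30167… → 0.30
Y = (179-179)/179 = 0/179 = 0 → 0.00
= CMYK(0.96, 0.30, 0.00, 0.30)


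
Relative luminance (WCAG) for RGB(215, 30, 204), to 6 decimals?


Linearize each channel (sRGB transfer function): c = v/255; c_lin = c/12.92 if c ≤ 0.04045, else ((c+0.055)/1.055)^2.4
  R: 215/255 ≈ 0.843137 > 0.04045 → ((0.843137+0.055)/1.055)^2.4 ≈ 0.679542
  G: 30/255 ≈ 0.117647 > 0.04045 → ((0.117647+0.055)/1.055)^2.4 ≈ 0.012983
  B: 204/255 ≈ 0.800000 > 0.04045 → ((0.800000+0.055)/1.055)^2.4 ≈ 0.603827
R_lin = 0.679542, G_lin = 0.012983, B_lin = 0.603827
L = 0.2126×R + 0.7152×G + 0.0722×B
L = 0.2126×0.679542 + 0.7152×0.012983 + 0.0722×0.603827
L ≈ 0.197353


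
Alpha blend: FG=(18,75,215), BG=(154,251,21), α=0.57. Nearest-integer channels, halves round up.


C = α×F + (1-α)×B, with 1-α = 0.43
R: 0.57×18 + 0.43×154 = 10.26 + 66.22 = 76.48 → 76
G: 0.57×75 + 0.43×251 = 42.75 + 107.93 = 150.68 → 151
B: 0.57×215 + 0.43×21 = 122.55 + 9.03 = 131.58 → 132
= RGB(76, 151, 132)


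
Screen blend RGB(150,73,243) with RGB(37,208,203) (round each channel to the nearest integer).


Screen: C = 255 - (255-A)×(255-B)/255, rounded to nearest integer
R: 255 - (255-150)×(255-37)/255 = 255 - 22890/255 ≈ 255 - 89.765 = 165.235 → 165
G: 255 - (255-73)×(255-208)/255 = 255 - 8554/255 ≈ 255 - 33.545 = 221.455 → 221
B: 255 - (255-243)×(255-203)/255 = 255 - 624/255 ≈ 255 - 2.447 = 252.553 → 253
= RGB(165, 221, 253)


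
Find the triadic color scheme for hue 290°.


Triadic: equally spaced at 120° intervals
H1 = 290°
H2 = (290 + 120) mod 360 = 50°
H3 = (290 + 240) mod 360 = 170°
Triadic = 290°, 50°, 170°


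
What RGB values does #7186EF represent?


71 → 113 (R)
86 → 134 (G)
EF → 239 (B)
= RGB(113, 134, 239)


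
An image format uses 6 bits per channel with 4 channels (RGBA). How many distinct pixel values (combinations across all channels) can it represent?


Total bits = 6 bits/channel × 4 channels = 24 bits
Distinct pixel values = 2^24
= 16,777,216 pixel values


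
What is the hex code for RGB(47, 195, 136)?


R = 47 → 2F (hex)
G = 195 → C3 (hex)
B = 136 → 88 (hex)
Hex = #2FC388


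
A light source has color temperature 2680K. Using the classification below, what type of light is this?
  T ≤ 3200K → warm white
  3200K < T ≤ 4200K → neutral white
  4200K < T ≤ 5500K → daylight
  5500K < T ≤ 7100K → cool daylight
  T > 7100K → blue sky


Temperature: 2680K
2680K ≤ 3200K → warm white
Classification: warm white


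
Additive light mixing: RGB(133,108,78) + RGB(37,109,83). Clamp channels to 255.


Additive: each channel = min(255, C₁+C₂)
R: 133+37 = 170 → 170
G: 108+109 = 217 → 217
B: 78+83 = 161 → 161
= RGB(170, 217, 161)


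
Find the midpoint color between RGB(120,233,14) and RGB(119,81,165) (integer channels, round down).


Midpoint: each channel = ⌊(C₁+C₂)/2⌋
R: ⌊(120+119)/2⌋ = 119
G: ⌊(233+81)/2⌋ = 157
B: ⌊(14+165)/2⌋ = 89
= RGB(119, 157, 89)


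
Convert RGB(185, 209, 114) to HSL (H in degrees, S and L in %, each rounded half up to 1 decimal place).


Normalize: R'=185/255≈0.7255, G'=209/255≈0.8196, B'=114/255≈0.4471
Max=209/255, Min=114/255, Δ=Max-Min=95/255
L = (Max+Min)/2 = (209+114)/510 = 323/510 = 0.63333… → L = 63.3%
L > 0.5 → S = Δ/(2-Max-Min) = 95/(510-209-114) = 95/187 = 0.50802… → S = 50.8%
(the 1/255 factors cancel in S and H, so raw channel differences can be used)
Max is G' → H = 60 × ((B-R)/Δ + 2) = 60 × ((114-185)/95 + 2)
  -71/95 + 2 = -0.7473… + 2 = 1.2526…
  H = 60 × 1.2526… = 75.157…° → H = 75.2°
= HSL(75.2°, 50.8%, 63.3%)


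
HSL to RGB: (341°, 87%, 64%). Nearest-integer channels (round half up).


H=341°, S=0.87, L=0.64
C = (1-|2L-1|)×S = (1-|0.28|)×0.87 = 0.6264
H' = H/60 = 341/60 ≈ 5.6833; X = C×(1-|H' mod 2 - 1|) = 0.19836
m = L - C/2 = 0.64 - 0.3132 = 0.3268
Sector ⌊H'⌋ = 5 → (R',G',B') = (0.6264, 0.0, 0.19836)
RGB = ((R'+m)×255, (G'+m)×255, (B'+m)×255) = (243.066, 83.334, 133.9158)
Round half up → RGB(243, 83, 134)


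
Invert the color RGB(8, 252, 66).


Invert: (255-R, 255-G, 255-B)
R: 255-8 = 247
G: 255-252 = 3
B: 255-66 = 189
= RGB(247, 3, 189)


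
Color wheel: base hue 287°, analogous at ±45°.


Base hue: 287°
Left analog: (287 - 45) mod 360 = 242°
Right analog: (287 + 45) mod 360 = 332°
Analogous hues = 242° and 332°


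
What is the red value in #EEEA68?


Color: #EEEA68
R = EE = 238
G = EA = 234
B = 68 = 104
Red = 238


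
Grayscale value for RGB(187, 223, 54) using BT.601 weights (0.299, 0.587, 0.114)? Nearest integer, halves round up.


Gray = 0.299×R + 0.587×G + 0.114×B
Gray = 0.299×187 + 0.587×223 + 0.114×54
Gray = 55.913 + 130.901 + 6.156
Gray = 192.970 → round half up → 193
Gray = 193


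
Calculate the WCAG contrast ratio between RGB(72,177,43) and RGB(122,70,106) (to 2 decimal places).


Linearize each sRGB channel c=v/255: c/12.92 if c ≤ 0.04045 else ((c+0.055)/1.055)^2.4
L = 0.2126×R_lin + 0.7152×G_lin + 0.0722×B_lin
Color 1 (72,177,43):
  R=72: 72/255≈0.2824 > 0.04045 → ((0.2824+0.055)/1.055)^2.4 ≈ 0.06480
  G=177: 177/255≈0.6941 > 0.04045 → ((0.6941+0.055)/1.055)^2.4 ≈ 0.43966
  B=43: 43/255≈0.1686 > 0.04045 → ((0.1686+0.055)/1.055)^2.4 ≈ 0.02416
  L1 = 0.2126×0.06480 + 0.7152×0.43966 + 0.0722×0.02416 ≈ 0.32996
Color 2 (122,70,106):
  R=122: 122/255≈0.4784 > 0.04045 → ((0.4784+0.055)/1.055)^2.4 ≈ 0.19462
  G=70: 70/255≈0.2745 > 0.04045 → ((0.2745+0.055)/1.055)^2.4 ≈ 0.06125
  B=106: 106/255≈0.4157 > 0.04045 → ((0.4157+0.055)/1.055)^2.4 ≈ 0.14413
  L2 = 0.2126×0.19462 + 0.7152×0.06125 + 0.0722×0.14413 ≈ 0.09559
Lighter = 0.32996, Darker = 0.09559
Ratio = (L_lighter + 0.05) / (L_darker + 0.05)
Ratio = (0.32996 + 0.05) / (0.09559 + 0.05) = 0.37996 / 0.14559 ≈ 2.6099
Ratio ≈ 2.61:1


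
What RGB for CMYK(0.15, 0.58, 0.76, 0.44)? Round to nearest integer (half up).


R = 255 × (1-C) × (1-K) = 255 × 0.85 × 0.56 = 121.38 → 121
G = 255 × (1-M) × (1-K) = 255 × 0.42 × 0.56 = 59.976 → 60
B = 255 × (1-Y) × (1-K) = 255 × 0.24 × 0.56 = 34.272 → 34
= RGB(121, 60, 34)


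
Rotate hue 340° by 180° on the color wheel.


New hue = (H + rotation) mod 360
New hue = (340 + 180) mod 360
= 520 mod 360
= 160°


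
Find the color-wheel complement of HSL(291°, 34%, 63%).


Complement = opposite side of color wheel = hue + 180°
H' = (291 + 180) mod 360 = 111°
S and L unchanged.
= HSL(111°, 34%, 63%)


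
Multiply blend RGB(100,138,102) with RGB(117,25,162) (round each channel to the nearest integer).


Multiply: C = A×B/255, rounded to nearest integer
R: 100×117/255 = 11700/255 ≈ 45.882 → 46
G: 138×25/255 = 3450/255 ≈ 13.529 → 14
B: 102×162/255 = 16524/255 ≈ 64.800 → 65
= RGB(46, 14, 65)


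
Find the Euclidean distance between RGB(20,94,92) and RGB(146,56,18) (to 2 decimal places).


d = √[(R₁-R₂)² + (G₁-G₂)² + (B₁-B₂)²]
d = √[(20-146)² + (94-56)² + (92-18)²]
d = √[15876 + 1444 + 5476]
d = √22796
d ≈ 150.98


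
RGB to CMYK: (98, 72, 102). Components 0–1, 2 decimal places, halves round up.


R'=98/255≈0.3843, G'=72/255≈0.2824, B'=102/255≈0.4000
K = 1 - max(R',G',B') = 1 - 102/255 = 153/255 = 0.6 → 0.60
(1-R'-K)/(1-K) simplifies to (max-R)/max with max = 102:
C = (102-98)/102 = 4/102 = 0.03921… → 0.04
M = (102-72)/102 = 30/102 = 0.29411… → 0.29
Y = (102-102)/102 = 0/102 = 0 → 0.00
= CMYK(0.04, 0.29, 0.00, 0.60)


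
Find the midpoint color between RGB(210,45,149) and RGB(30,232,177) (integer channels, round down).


Midpoint: each channel = ⌊(C₁+C₂)/2⌋
R: ⌊(210+30)/2⌋ = 120
G: ⌊(45+232)/2⌋ = 138
B: ⌊(149+177)/2⌋ = 163
= RGB(120, 138, 163)


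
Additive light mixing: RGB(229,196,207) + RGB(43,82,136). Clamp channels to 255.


Additive: each channel = min(255, C₁+C₂)
R: 229+43 = 272 → 255
G: 196+82 = 278 → 255
B: 207+136 = 343 → 255
= RGB(255, 255, 255)


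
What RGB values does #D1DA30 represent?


D1 → 209 (R)
DA → 218 (G)
30 → 48 (B)
= RGB(209, 218, 48)


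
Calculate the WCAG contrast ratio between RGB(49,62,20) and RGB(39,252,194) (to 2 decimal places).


Linearize each sRGB channel c=v/255: c/12.92 if c ≤ 0.04045 else ((c+0.055)/1.055)^2.4
L = 0.2126×R_lin + 0.7152×G_lin + 0.0722×B_lin
Color 1 (49,62,20):
  R=49: 49/255≈0.1922 > 0.04045 → ((0.1922+0.055)/1.055)^2.4 ≈ 0.03071
  G=62: 62/255≈0.2431 > 0.04045 → ((0.2431+0.055)/1.055)^2.4 ≈ 0.04817
  B=20: 20/255≈0.0784 > 0.04045 → ((0.0784+0.055)/1.055)^2.4 ≈ 0.00700
  L1 = 0.2126×0.03071 + 0.7152×0.04817 + 0.0722×0.00700 ≈ 0.04149
Color 2 (39,252,194):
  R=39: 39/255≈0.1529 > 0.04045 → ((0.1529+0.055)/1.055)^2.4 ≈ 0.02029
  G=252: 252/255≈0.9882 > 0.04045 → ((0.9882+0.055)/1.055)^2.4 ≈ 0.97345
  B=194: 194/255≈0.7608 > 0.04045 → ((0.7608+0.055)/1.055)^2.4 ≈ 0.53948
  L2 = 0.2126×0.02029 + 0.7152×0.97345 + 0.0722×0.53948 ≈ 0.73947
Lighter = 0.73947, Darker = 0.04149
Ratio = (L_lighter + 0.05) / (L_darker + 0.05)
Ratio = (0.73947 + 0.05) / (0.04149 + 0.05) = 0.78947 / 0.09149 ≈ 8.6293
Ratio ≈ 8.63:1


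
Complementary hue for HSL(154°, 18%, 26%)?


Complement = opposite side of color wheel = hue + 180°
H' = (154 + 180) mod 360 = 334°
S and L unchanged.
= HSL(334°, 18%, 26%)


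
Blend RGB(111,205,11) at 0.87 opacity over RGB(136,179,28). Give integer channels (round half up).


C = α×F + (1-α)×B, with 1-α = 0.13
R: 0.87×111 + 0.13×136 = 96.57 + 17.68 = 114.25 → 114
G: 0.87×205 + 0.13×179 = 178.35 + 23.27 = 201.62 → 202
B: 0.87×11 + 0.13×28 = 9.57 + 3.64 = 13.21 → 13
= RGB(114, 202, 13)


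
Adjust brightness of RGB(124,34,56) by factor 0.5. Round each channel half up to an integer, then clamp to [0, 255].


Multiply each channel by 0.5, round half up, clamp to [0, 255]
R: 124×0.5 = 62
G: 34×0.5 = 17
B: 56×0.5 = 28
= RGB(62, 17, 28)


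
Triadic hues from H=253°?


Triadic: equally spaced at 120° intervals
H1 = 253°
H2 = (253 + 120) mod 360 = 13°
H3 = (253 + 240) mod 360 = 133°
Triadic = 253°, 13°, 133°


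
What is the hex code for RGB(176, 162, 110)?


R = 176 → B0 (hex)
G = 162 → A2 (hex)
B = 110 → 6E (hex)
Hex = #B0A26E


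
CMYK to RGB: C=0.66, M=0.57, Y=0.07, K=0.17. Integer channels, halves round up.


R = 255 × (1-C) × (1-K) = 255 × 0.34 × 0.83 = 71.961 → 72
G = 255 × (1-M) × (1-K) = 255 × 0.43 × 0.83 = 91.0095 → 91
B = 255 × (1-Y) × (1-K) = 255 × 0.93 × 0.83 = 196.8345 → 197
= RGB(72, 91, 197)


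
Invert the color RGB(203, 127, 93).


Invert: (255-R, 255-G, 255-B)
R: 255-203 = 52
G: 255-127 = 128
B: 255-93 = 162
= RGB(52, 128, 162)


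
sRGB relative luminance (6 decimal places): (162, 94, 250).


Linearize each channel (sRGB transfer function): c = v/255; c_lin = c/12.92 if c ≤ 0.04045, else ((c+0.055)/1.055)^2.4
  R: 162/255 ≈ 0.635294 > 0.04045 → ((0.635294+0.055)/1.055)^2.4 ≈ 0.361307
  G: 94/255 ≈ 0.368627 > 0.04045 → ((0.368627+0.055)/1.055)^2.4 ≈ 0.111932
  B: 250/255 ≈ 0.980392 > 0.04045 → ((0.980392+0.055)/1.055)^2.4 ≈ 0.955973
R_lin = 0.361307, G_lin = 0.111932, B_lin = 0.955973
L = 0.2126×R + 0.7152×G + 0.0722×B
L = 0.2126×0.361307 + 0.7152×0.111932 + 0.0722×0.955973
L ≈ 0.225889


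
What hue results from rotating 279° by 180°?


New hue = (H + rotation) mod 360
New hue = (279 + 180) mod 360
= 459 mod 360
= 99°


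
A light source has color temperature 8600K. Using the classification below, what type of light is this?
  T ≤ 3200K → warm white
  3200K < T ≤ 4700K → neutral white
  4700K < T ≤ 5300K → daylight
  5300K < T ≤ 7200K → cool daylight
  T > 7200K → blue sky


Temperature: 8600K
8600K > 7200K → blue sky
Classification: blue sky


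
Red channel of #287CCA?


Color: #287CCA
R = 28 = 40
G = 7C = 124
B = CA = 202
Red = 40


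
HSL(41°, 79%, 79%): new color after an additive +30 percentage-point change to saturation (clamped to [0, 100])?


Original S = 79%
Adjustment = +30 percentage points
New S = 79 + (30) = 109
Clamp to [0, 100] → 100
= HSL(41°, 100%, 79%)


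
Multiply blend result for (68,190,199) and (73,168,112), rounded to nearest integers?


Multiply: C = A×B/255, rounded to nearest integer
R: 68×73/255 = 4964/255 ≈ 19.467 → 19
G: 190×168/255 = 31920/255 ≈ 125.176 → 125
B: 199×112/255 = 22288/255 ≈ 87.404 → 87
= RGB(19, 125, 87)


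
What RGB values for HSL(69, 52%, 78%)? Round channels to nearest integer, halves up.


H=69°, S=0.52, L=0.78
C = (1-|2L-1|)×S = (1-|0.56|)×0.52 = 0.2288
H' = H/60 = 69/60 ≈ 1.1500; X = C×(1-|H' mod 2 - 1|) = 0.19448
m = L - C/2 = 0.78 - 0.1144 = 0.6656
Sector ⌊H'⌋ = 1 → (R',G',B') = (0.19448, 0.2288, 0.0)
RGB = ((R'+m)×255, (G'+m)×255, (B'+m)×255) = (219.3204, 228.072, 169.728)
Round half up → RGB(219, 228, 170)


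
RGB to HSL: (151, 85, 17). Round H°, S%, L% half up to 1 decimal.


Normalize: R'=151/255≈0.5922, G'=85/255≈0.3333, B'=17/255≈0.0667
Max=151/255, Min=17/255, Δ=Max-Min=134/255
L = (Max+Min)/2 = (151+17)/510 = 168/510 = 0.32941… → L = 32.9%
L ≤ 0.5 → S = Δ/(Max+Min) = 134/(151+17) = 134/168 = 0.79761… → S = 79.8%
(the 1/255 factors cancel in S and H, so raw channel differences can be used)
Max is R' → H = 60 × (((G-B)/Δ) mod 6) = 60 × (((85-17)/134) mod 6)
  68/134 = 0.5074…
  H = 60 × 0.5074… = 30.447…° → H = 30.4°
= HSL(30.4°, 79.8%, 32.9%)


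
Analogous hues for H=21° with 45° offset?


Base hue: 21°
Left analog: (21 - 45) mod 360 = 336°
Right analog: (21 + 45) mod 360 = 66°
Analogous hues = 336° and 66°


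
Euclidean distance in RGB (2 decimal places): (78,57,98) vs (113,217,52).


d = √[(R₁-R₂)² + (G₁-G₂)² + (B₁-B₂)²]
d = √[(78-113)² + (57-217)² + (98-52)²]
d = √[1225 + 25600 + 2116]
d = √28941
d ≈ 170.12


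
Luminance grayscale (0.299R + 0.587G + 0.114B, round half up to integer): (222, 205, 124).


Gray = 0.299×R + 0.587×G + 0.114×B
Gray = 0.299×222 + 0.587×205 + 0.114×124
Gray = 66.378 + 120.335 + 14.136
Gray = 200.849 → round half up → 201
Gray = 201


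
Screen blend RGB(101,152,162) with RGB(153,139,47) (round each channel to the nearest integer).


Screen: C = 255 - (255-A)×(255-B)/255, rounded to nearest integer
R: 255 - (255-101)×(255-153)/255 = 255 - 15708/255 ≈ 255 - 61.600 = 193.400 → 193
G: 255 - (255-152)×(255-139)/255 = 255 - 11948/255 ≈ 255 - 46.855 = 208.145 → 208
B: 255 - (255-162)×(255-47)/255 = 255 - 19344/255 ≈ 255 - 75.859 = 179.141 → 179
= RGB(193, 208, 179)


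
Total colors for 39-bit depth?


Colors = 2^bits = 2^39
= 549,755,813,888 colors


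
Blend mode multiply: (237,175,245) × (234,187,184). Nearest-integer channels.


Multiply: C = A×B/255, rounded to nearest integer
R: 237×234/255 = 55458/255 ≈ 217.482 → 217
G: 175×187/255 = 32725/255 ≈ 128.333 → 128
B: 245×184/255 = 45080/255 ≈ 176.784 → 177
= RGB(217, 128, 177)


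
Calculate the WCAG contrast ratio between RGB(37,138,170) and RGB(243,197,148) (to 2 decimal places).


Linearize each sRGB channel c=v/255: c/12.92 if c ≤ 0.04045 else ((c+0.055)/1.055)^2.4
L = 0.2126×R_lin + 0.7152×G_lin + 0.0722×B_lin
Color 1 (37,138,170):
  R=37: 37/255≈0.1451 > 0.04045 → ((0.1451+0.055)/1.055)^2.4 ≈ 0.01850
  G=138: 138/255≈0.5412 > 0.04045 → ((0.5412+0.055)/1.055)^2.4 ≈ 0.25415
  B=170: 170/255≈0.6667 > 0.04045 → ((0.6667+0.055)/1.055)^2.4 ≈ 0.40198
  L1 = 0.2126×0.01850 + 0.7152×0.25415 + 0.0722×0.40198 ≈ 0.21473
Color 2 (243,197,148):
  R=243: 243/255≈0.9529 > 0.04045 → ((0.9529+0.055)/1.055)^2.4 ≈ 0.89627
  G=197: 197/255≈0.7725 > 0.04045 → ((0.7725+0.055)/1.055)^2.4 ≈ 0.55834
  B=148: 148/255≈0.5804 > 0.04045 → ((0.5804+0.055)/1.055)^2.4 ≈ 0.29614
  L2 = 0.2126×0.89627 + 0.7152×0.55834 + 0.0722×0.29614 ≈ 0.61125
Lighter = 0.61125, Darker = 0.21473
Ratio = (L_lighter + 0.05) / (L_darker + 0.05)
Ratio = (0.61125 + 0.05) / (0.21473 + 0.05) = 0.66125 / 0.26473 ≈ 2.4979
Ratio ≈ 2.50:1


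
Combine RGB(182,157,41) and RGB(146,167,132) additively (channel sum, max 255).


Additive: each channel = min(255, C₁+C₂)
R: 182+146 = 328 → 255
G: 157+167 = 324 → 255
B: 41+132 = 173 → 173
= RGB(255, 255, 173)


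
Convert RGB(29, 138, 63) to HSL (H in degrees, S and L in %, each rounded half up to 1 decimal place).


Normalize: R'=29/255≈0.1137, G'=138/255≈0.5412, B'=63/255≈0.2471
Max=138/255, Min=29/255, Δ=Max-Min=109/255
L = (Max+Min)/2 = (138+29)/510 = 167/510 = 0.32745… → L = 32.7%
L ≤ 0.5 → S = Δ/(Max+Min) = 109/(138+29) = 109/167 = 0.65269… → S = 65.3%
(the 1/255 factors cancel in S and H, so raw channel differences can be used)
Max is G' → H = 60 × ((B-R)/Δ + 2) = 60 × ((63-29)/109 + 2)
  34/109 + 2 = 0.3119… + 2 = 2.3119…
  H = 60 × 2.3119… = 138.715…° → H = 138.7°
= HSL(138.7°, 65.3%, 32.7%)
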